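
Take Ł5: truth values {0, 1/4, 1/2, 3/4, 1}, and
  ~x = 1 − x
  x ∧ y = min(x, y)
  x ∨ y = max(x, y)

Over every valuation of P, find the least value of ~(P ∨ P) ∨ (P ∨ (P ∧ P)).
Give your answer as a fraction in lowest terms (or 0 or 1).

1/2

Take P = 1/2:
P ∨ P = 1/2 ∨ 1/2 = 1/2
~(P ∨ P) = ~1/2 = 1/2
P ∧ P = 1/2 ∧ 1/2 = 1/2
P ∨ (P ∧ P) = 1/2 ∨ 1/2 = 1/2
~(P ∨ P) ∨ (P ∨ (P ∧ P)) = 1/2 ∨ 1/2 = 1/2
No assignment yields a value below 1/2, so this is the minimum.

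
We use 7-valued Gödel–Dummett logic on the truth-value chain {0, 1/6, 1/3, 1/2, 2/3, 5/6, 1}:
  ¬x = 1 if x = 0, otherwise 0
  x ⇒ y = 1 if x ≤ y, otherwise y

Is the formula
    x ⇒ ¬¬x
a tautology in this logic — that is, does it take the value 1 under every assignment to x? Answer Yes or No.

x = 0 ↦ 1
x = 1/6 ↦ 1
x = 1/3 ↦ 1
x = 1/2 ↦ 1
x = 2/3 ↦ 1
x = 5/6 ↦ 1
x = 1 ↦ 1
Every assignment gives a value ≥ 1.

Yes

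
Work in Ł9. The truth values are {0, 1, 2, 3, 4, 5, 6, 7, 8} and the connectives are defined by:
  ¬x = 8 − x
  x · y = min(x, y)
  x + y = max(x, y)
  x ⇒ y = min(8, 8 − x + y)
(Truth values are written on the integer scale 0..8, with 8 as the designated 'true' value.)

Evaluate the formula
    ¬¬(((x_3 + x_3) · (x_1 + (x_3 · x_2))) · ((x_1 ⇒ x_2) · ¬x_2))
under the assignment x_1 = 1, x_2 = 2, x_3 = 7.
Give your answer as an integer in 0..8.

x_3 + x_3 = 7 + 7 = 7
x_3 · x_2 = 7 · 2 = 2
x_1 + (x_3 · x_2) = 1 + 2 = 2
(x_3 + x_3) · (x_1 + (x_3 · x_2)) = 7 · 2 = 2
x_1 ⇒ x_2 = 1 ⇒ 2 = 8
¬x_2 = ¬2 = 6
(x_1 ⇒ x_2) · ¬x_2 = 8 · 6 = 6
((x_3 + x_3) · (x_1 + (x_3 · x_2))) · ((x_1 ⇒ x_2) · ¬x_2) = 2 · 6 = 2
¬(((x_3 + x_3) · (x_1 + (x_3 · x_2))) · ((x_1 ⇒ x_2) · ¬x_2)) = ¬2 = 6
¬¬(((x_3 + x_3) · (x_1 + (x_3 · x_2))) · ((x_1 ⇒ x_2) · ¬x_2)) = ¬6 = 2

2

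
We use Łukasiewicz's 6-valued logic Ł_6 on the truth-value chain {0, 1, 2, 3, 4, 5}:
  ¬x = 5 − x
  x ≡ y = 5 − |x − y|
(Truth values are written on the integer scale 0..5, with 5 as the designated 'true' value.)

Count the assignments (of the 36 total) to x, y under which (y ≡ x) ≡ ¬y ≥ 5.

8

value 5: 8 assignments (counts)
value 4: 10 assignments
value 3: 7 assignments
value 2: 6 assignments
value 1: 3 assignments
value 0: 2 assignments
So 8 of the 36 assignments meet the threshold.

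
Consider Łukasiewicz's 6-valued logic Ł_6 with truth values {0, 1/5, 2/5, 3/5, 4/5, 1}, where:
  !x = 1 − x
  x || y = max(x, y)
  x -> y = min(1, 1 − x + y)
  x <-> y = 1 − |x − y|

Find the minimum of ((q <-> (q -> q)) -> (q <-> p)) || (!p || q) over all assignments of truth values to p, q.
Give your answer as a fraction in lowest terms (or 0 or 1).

Take p = 1/5, q = 4/5:
q -> q = 4/5 -> 4/5 = 1
q <-> (q -> q) = 4/5 <-> 1 = 4/5
q <-> p = 4/5 <-> 1/5 = 2/5
(q <-> (q -> q)) -> (q <-> p) = 4/5 -> 2/5 = 3/5
!p = !1/5 = 4/5
!p || q = 4/5 || 4/5 = 4/5
((q <-> (q -> q)) -> (q <-> p)) || (!p || q) = 3/5 || 4/5 = 4/5
No assignment yields a value below 4/5, so this is the minimum.

4/5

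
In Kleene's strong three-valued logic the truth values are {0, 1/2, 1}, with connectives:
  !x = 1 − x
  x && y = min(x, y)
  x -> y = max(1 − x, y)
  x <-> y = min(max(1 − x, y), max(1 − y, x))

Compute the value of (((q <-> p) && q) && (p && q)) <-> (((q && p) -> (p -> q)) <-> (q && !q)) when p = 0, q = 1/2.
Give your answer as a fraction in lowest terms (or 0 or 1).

q <-> p = 1/2 <-> 0 = 1/2
(q <-> p) && q = 1/2 && 1/2 = 1/2
p && q = 0 && 1/2 = 0
((q <-> p) && q) && (p && q) = 1/2 && 0 = 0
q && p = 1/2 && 0 = 0
p -> q = 0 -> 1/2 = 1
(q && p) -> (p -> q) = 0 -> 1 = 1
!q = !1/2 = 1/2
q && !q = 1/2 && 1/2 = 1/2
((q && p) -> (p -> q)) <-> (q && !q) = 1 <-> 1/2 = 1/2
(((q <-> p) && q) && (p && q)) <-> (((q && p) -> (p -> q)) <-> (q && !q)) = 0 <-> 1/2 = 1/2

1/2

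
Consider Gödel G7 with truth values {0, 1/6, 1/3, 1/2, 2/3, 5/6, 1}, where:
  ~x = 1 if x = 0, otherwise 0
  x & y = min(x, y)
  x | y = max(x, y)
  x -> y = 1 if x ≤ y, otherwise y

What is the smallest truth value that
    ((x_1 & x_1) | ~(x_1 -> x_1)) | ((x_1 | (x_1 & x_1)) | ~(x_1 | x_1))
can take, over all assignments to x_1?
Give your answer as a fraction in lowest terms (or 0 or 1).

Take x_1 = 1/6:
x_1 & x_1 = 1/6 & 1/6 = 1/6
x_1 -> x_1 = 1/6 -> 1/6 = 1
~(x_1 -> x_1) = ~1 = 0
(x_1 & x_1) | ~(x_1 -> x_1) = 1/6 | 0 = 1/6
x_1 & x_1 = 1/6 & 1/6 = 1/6
x_1 | (x_1 & x_1) = 1/6 | 1/6 = 1/6
x_1 | x_1 = 1/6 | 1/6 = 1/6
~(x_1 | x_1) = ~1/6 = 0
(x_1 | (x_1 & x_1)) | ~(x_1 | x_1) = 1/6 | 0 = 1/6
((x_1 & x_1) | ~(x_1 -> x_1)) | ((x_1 | (x_1 & x_1)) | ~(x_1 | x_1)) = 1/6 | 1/6 = 1/6
No assignment yields a value below 1/6, so this is the minimum.

1/6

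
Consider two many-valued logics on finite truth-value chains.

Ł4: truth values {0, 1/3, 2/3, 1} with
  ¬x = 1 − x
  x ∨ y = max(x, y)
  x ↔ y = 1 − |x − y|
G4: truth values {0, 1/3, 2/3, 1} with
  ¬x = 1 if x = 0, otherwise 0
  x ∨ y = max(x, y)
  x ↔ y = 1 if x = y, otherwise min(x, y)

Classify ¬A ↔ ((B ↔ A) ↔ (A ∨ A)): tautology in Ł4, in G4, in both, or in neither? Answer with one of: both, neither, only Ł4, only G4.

neither

In Ł4: at A = 0, B = 0 the value is 0 — not a tautology.
In G4: at A = 0, B = 0 the value is 0 — not a tautology.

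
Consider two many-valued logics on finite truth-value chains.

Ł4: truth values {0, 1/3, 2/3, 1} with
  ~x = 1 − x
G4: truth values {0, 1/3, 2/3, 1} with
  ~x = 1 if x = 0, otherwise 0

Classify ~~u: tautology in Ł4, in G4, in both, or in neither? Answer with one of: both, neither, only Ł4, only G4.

In Ł4: at u = 0 the value is 0 — not a tautology.
In G4: at u = 0 the value is 0 — not a tautology.

neither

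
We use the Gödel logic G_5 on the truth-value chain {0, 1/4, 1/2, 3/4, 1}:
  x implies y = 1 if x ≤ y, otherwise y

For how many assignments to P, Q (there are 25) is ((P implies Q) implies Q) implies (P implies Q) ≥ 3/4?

16

value 1: 15 assignments (counts)
value 3/4: 1 assignment (counts)
value 1/2: 2 assignments
value 1/4: 3 assignments
value 0: 4 assignments
So 16 of the 25 assignments meet the threshold.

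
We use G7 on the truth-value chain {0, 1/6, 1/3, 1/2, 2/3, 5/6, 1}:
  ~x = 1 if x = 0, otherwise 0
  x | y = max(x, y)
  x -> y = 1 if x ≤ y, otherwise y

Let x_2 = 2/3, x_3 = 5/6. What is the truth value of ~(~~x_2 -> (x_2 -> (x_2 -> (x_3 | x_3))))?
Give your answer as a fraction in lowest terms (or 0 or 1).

0

~x_2 = ~2/3 = 0
~~x_2 = ~0 = 1
x_3 | x_3 = 5/6 | 5/6 = 5/6
x_2 -> (x_3 | x_3) = 2/3 -> 5/6 = 1
x_2 -> (x_2 -> (x_3 | x_3)) = 2/3 -> 1 = 1
~~x_2 -> (x_2 -> (x_2 -> (x_3 | x_3))) = 1 -> 1 = 1
~(~~x_2 -> (x_2 -> (x_2 -> (x_3 | x_3)))) = ~1 = 0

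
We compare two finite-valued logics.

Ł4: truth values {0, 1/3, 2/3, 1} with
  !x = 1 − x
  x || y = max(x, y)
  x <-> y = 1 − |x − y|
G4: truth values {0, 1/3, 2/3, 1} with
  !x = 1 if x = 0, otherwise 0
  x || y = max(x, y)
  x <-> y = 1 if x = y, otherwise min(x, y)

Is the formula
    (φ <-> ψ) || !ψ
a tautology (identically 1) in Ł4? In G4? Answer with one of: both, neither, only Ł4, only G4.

neither

In Ł4: at φ = 0, ψ = 1/3 the value is 2/3 — not a tautology.
In G4: at φ = 0, ψ = 1/3 the value is 0 — not a tautology.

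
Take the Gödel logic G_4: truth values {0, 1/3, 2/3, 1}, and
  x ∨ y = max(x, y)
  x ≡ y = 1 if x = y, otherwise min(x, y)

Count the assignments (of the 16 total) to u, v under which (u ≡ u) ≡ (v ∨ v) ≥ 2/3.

8

u = 0, v = 0 ↦ 0  <
u = 0, v = 1/3 ↦ 1/3  <
u = 0, v = 2/3 ↦ 2/3  ≥
u = 0, v = 1 ↦ 1  ≥
u = 1/3, v = 0 ↦ 0  <
u = 1/3, v = 1/3 ↦ 1/3  <
u = 1/3, v = 2/3 ↦ 2/3  ≥
u = 1/3, v = 1 ↦ 1  ≥
u = 2/3, v = 0 ↦ 0  <
u = 2/3, v = 1/3 ↦ 1/3  <
u = 2/3, v = 2/3 ↦ 2/3  ≥
u = 2/3, v = 1 ↦ 1  ≥
u = 1, v = 0 ↦ 0  <
u = 1, v = 1/3 ↦ 1/3  <
u = 1, v = 2/3 ↦ 2/3  ≥
u = 1, v = 1 ↦ 1  ≥
So 8 of the 16 assignments meet the threshold.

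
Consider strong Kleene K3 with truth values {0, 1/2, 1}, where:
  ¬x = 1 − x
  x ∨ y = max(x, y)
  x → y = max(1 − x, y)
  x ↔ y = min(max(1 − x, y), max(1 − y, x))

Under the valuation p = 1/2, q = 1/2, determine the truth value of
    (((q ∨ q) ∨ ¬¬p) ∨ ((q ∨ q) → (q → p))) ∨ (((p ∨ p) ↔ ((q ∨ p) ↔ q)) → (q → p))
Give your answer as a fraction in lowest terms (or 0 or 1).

1/2

q ∨ q = 1/2 ∨ 1/2 = 1/2
¬p = ¬1/2 = 1/2
¬¬p = ¬1/2 = 1/2
(q ∨ q) ∨ ¬¬p = 1/2 ∨ 1/2 = 1/2
q ∨ q = 1/2 ∨ 1/2 = 1/2
q → p = 1/2 → 1/2 = 1/2
(q ∨ q) → (q → p) = 1/2 → 1/2 = 1/2
((q ∨ q) ∨ ¬¬p) ∨ ((q ∨ q) → (q → p)) = 1/2 ∨ 1/2 = 1/2
p ∨ p = 1/2 ∨ 1/2 = 1/2
q ∨ p = 1/2 ∨ 1/2 = 1/2
(q ∨ p) ↔ q = 1/2 ↔ 1/2 = 1/2
(p ∨ p) ↔ ((q ∨ p) ↔ q) = 1/2 ↔ 1/2 = 1/2
q → p = 1/2 → 1/2 = 1/2
((p ∨ p) ↔ ((q ∨ p) ↔ q)) → (q → p) = 1/2 → 1/2 = 1/2
(((q ∨ q) ∨ ¬¬p) ∨ ((q ∨ q) → (q → p))) ∨ (((p ∨ p) ↔ ((q ∨ p) ↔ q)) → (q → p)) = 1/2 ∨ 1/2 = 1/2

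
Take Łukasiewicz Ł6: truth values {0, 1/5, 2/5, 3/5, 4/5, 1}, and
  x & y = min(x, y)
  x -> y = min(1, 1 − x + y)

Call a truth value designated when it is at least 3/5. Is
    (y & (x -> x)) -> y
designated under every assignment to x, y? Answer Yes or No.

Yes

At x = 2/5, y = 1, for instance:
x -> x = 2/5 -> 2/5 = 1
y & (x -> x) = 1 & 1 = 1
(y & (x -> x)) -> y = 1 -> 1 = 1
and checking the remaining 35 assignments likewise gives ≥ 3/5 in every case.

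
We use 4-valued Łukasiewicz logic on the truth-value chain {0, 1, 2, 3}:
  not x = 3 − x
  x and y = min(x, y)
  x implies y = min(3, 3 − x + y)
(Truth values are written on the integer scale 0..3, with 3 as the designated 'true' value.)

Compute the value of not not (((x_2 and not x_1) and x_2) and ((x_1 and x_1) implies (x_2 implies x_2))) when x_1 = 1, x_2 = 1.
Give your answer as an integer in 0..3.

not x_1 = not 1 = 2
x_2 and not x_1 = 1 and 2 = 1
(x_2 and not x_1) and x_2 = 1 and 1 = 1
x_1 and x_1 = 1 and 1 = 1
x_2 implies x_2 = 1 implies 1 = 3
(x_1 and x_1) implies (x_2 implies x_2) = 1 implies 3 = 3
((x_2 and not x_1) and x_2) and ((x_1 and x_1) implies (x_2 implies x_2)) = 1 and 3 = 1
not (((x_2 and not x_1) and x_2) and ((x_1 and x_1) implies (x_2 implies x_2))) = not 1 = 2
not not (((x_2 and not x_1) and x_2) and ((x_1 and x_1) implies (x_2 implies x_2))) = not 2 = 1

1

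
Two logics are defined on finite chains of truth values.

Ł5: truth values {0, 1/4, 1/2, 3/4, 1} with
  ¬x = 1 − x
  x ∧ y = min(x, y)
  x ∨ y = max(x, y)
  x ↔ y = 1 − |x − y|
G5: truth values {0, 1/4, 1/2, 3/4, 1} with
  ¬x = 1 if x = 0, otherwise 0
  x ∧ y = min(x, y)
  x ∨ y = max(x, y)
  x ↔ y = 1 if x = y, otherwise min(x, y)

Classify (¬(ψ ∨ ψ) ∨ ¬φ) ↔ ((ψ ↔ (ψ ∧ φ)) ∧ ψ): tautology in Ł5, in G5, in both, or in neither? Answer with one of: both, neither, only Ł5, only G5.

neither

In Ł5: at φ = 0, ψ = 0 the value is 0 — not a tautology.
In G5: at φ = 0, ψ = 0 the value is 0 — not a tautology.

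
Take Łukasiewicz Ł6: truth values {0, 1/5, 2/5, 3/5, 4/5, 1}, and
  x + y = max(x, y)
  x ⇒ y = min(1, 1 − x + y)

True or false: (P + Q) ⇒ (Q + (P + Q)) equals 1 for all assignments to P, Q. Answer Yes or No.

Yes

At P = 4/5, Q = 0, for instance:
P + Q = 4/5 + 0 = 4/5
Q + (P + Q) = 0 + 4/5 = 4/5
(P + Q) ⇒ (Q + (P + Q)) = 4/5 ⇒ 4/5 = 1
and checking the remaining 35 assignments likewise gives ≥ 1 in every case.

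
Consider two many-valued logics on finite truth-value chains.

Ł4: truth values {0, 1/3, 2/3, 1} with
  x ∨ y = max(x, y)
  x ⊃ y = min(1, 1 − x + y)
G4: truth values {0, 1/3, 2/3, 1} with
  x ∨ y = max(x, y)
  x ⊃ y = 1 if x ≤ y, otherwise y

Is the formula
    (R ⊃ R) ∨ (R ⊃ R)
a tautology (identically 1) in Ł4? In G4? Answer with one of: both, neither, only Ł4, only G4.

both

In Ł4: every assignment gives 1 — tautology.
In G4: every assignment gives 1 — tautology.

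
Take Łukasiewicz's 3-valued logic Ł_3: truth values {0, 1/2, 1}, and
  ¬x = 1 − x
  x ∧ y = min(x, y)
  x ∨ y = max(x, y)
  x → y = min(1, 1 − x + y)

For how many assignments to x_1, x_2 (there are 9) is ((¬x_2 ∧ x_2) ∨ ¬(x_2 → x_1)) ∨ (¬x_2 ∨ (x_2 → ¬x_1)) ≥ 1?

6

x_1 = 0, x_2 = 0 ↦ 1  ≥
x_1 = 0, x_2 = 1/2 ↦ 1  ≥
x_1 = 0, x_2 = 1 ↦ 1  ≥
x_1 = 1/2, x_2 = 0 ↦ 1  ≥
x_1 = 1/2, x_2 = 1/2 ↦ 1  ≥
x_1 = 1/2, x_2 = 1 ↦ 1/2  <
x_1 = 1, x_2 = 0 ↦ 1  ≥
x_1 = 1, x_2 = 1/2 ↦ 1/2  <
x_1 = 1, x_2 = 1 ↦ 0  <
So 6 of the 9 assignments meet the threshold.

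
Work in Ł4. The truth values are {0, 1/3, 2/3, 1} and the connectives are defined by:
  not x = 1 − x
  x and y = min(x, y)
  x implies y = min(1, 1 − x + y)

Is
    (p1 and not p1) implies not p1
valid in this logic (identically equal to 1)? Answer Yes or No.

Yes

p1 = 0 ↦ 1
p1 = 1/3 ↦ 1
p1 = 2/3 ↦ 1
p1 = 1 ↦ 1
Every assignment gives a value ≥ 1.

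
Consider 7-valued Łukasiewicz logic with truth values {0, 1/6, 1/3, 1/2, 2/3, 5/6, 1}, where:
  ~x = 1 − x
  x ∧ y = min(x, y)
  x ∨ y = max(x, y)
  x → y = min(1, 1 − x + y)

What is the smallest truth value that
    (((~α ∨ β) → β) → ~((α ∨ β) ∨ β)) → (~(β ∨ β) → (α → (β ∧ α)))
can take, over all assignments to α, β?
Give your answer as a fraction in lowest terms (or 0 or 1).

Take α = 1/2, β = 0:
~α = ~1/2 = 1/2
~α ∨ β = 1/2 ∨ 0 = 1/2
(~α ∨ β) → β = 1/2 → 0 = 1/2
α ∨ β = 1/2 ∨ 0 = 1/2
(α ∨ β) ∨ β = 1/2 ∨ 0 = 1/2
~((α ∨ β) ∨ β) = ~1/2 = 1/2
((~α ∨ β) → β) → ~((α ∨ β) ∨ β) = 1/2 → 1/2 = 1
β ∨ β = 0 ∨ 0 = 0
~(β ∨ β) = ~0 = 1
β ∧ α = 0 ∧ 1/2 = 0
α → (β ∧ α) = 1/2 → 0 = 1/2
~(β ∨ β) → (α → (β ∧ α)) = 1 → 1/2 = 1/2
(((~α ∨ β) → β) → ~((α ∨ β) ∨ β)) → (~(β ∨ β) → (α → (β ∧ α))) = 1 → 1/2 = 1/2
No assignment yields a value below 1/2, so this is the minimum.

1/2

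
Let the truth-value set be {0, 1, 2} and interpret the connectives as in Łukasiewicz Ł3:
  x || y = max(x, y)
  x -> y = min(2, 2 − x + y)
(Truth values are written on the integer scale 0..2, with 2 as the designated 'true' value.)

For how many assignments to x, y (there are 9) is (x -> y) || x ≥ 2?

8

x = 0, y = 0 ↦ 2  ≥
x = 0, y = 1 ↦ 2  ≥
x = 0, y = 2 ↦ 2  ≥
x = 1, y = 0 ↦ 1  <
x = 1, y = 1 ↦ 2  ≥
x = 1, y = 2 ↦ 2  ≥
x = 2, y = 0 ↦ 2  ≥
x = 2, y = 1 ↦ 2  ≥
x = 2, y = 2 ↦ 2  ≥
So 8 of the 9 assignments meet the threshold.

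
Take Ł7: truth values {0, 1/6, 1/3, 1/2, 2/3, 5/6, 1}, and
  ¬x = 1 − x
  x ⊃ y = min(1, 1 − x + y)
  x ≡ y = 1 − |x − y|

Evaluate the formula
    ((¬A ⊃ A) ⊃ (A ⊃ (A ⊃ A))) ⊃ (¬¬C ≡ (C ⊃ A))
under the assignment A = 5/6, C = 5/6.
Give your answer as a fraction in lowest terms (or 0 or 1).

¬A = ¬5/6 = 1/6
¬A ⊃ A = 1/6 ⊃ 5/6 = 1
A ⊃ A = 5/6 ⊃ 5/6 = 1
A ⊃ (A ⊃ A) = 5/6 ⊃ 1 = 1
(¬A ⊃ A) ⊃ (A ⊃ (A ⊃ A)) = 1 ⊃ 1 = 1
¬C = ¬5/6 = 1/6
¬¬C = ¬1/6 = 5/6
C ⊃ A = 5/6 ⊃ 5/6 = 1
¬¬C ≡ (C ⊃ A) = 5/6 ≡ 1 = 5/6
((¬A ⊃ A) ⊃ (A ⊃ (A ⊃ A))) ⊃ (¬¬C ≡ (C ⊃ A)) = 1 ⊃ 5/6 = 5/6

5/6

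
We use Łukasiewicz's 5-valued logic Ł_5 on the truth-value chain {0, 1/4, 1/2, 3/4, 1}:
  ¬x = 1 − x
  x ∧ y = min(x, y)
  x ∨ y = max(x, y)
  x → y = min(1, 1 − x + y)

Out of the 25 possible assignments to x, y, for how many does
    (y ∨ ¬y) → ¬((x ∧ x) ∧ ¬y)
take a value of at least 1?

18

value 1: 18 assignments (counts)
value 3/4: 2 assignments
value 1/2: 3 assignments
value 1/4: 1 assignment
value 0: 1 assignment
So 18 of the 25 assignments meet the threshold.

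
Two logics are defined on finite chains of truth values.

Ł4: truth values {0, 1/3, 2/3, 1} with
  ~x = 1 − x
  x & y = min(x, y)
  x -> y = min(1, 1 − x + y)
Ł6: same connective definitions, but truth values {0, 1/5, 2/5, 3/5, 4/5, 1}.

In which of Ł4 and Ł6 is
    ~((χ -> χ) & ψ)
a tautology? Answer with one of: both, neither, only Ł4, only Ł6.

In Ł4: at ψ = 1/3, χ = 0 the value is 2/3 — not a tautology.
In Ł6: at ψ = 1/5, χ = 0 the value is 4/5 — not a tautology.

neither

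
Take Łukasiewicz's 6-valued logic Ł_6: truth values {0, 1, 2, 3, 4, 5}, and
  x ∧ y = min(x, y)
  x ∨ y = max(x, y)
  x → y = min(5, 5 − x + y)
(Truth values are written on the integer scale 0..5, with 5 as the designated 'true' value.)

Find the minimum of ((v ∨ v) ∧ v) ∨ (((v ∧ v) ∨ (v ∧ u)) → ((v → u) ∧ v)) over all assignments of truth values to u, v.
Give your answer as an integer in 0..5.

4

Take u = 0, v = 3:
v ∨ v = 3 ∨ 3 = 3
(v ∨ v) ∧ v = 3 ∧ 3 = 3
v ∧ v = 3 ∧ 3 = 3
v ∧ u = 3 ∧ 0 = 0
(v ∧ v) ∨ (v ∧ u) = 3 ∨ 0 = 3
v → u = 3 → 0 = 2
(v → u) ∧ v = 2 ∧ 3 = 2
((v ∧ v) ∨ (v ∧ u)) → ((v → u) ∧ v) = 3 → 2 = 4
((v ∨ v) ∧ v) ∨ (((v ∧ v) ∨ (v ∧ u)) → ((v → u) ∧ v)) = 3 ∨ 4 = 4
No assignment yields a value below 4, so this is the minimum.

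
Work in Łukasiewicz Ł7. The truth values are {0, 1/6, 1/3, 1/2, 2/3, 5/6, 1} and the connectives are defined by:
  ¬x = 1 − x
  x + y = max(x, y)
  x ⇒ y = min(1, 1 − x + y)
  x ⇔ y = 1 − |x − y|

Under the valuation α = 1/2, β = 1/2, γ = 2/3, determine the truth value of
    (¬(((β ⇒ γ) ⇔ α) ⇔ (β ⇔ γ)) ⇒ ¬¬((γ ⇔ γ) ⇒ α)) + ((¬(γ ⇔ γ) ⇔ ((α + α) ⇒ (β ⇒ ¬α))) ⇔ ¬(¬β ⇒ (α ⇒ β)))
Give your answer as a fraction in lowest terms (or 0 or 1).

β ⇒ γ = 1/2 ⇒ 2/3 = 1
(β ⇒ γ) ⇔ α = 1 ⇔ 1/2 = 1/2
β ⇔ γ = 1/2 ⇔ 2/3 = 5/6
((β ⇒ γ) ⇔ α) ⇔ (β ⇔ γ) = 1/2 ⇔ 5/6 = 2/3
¬(((β ⇒ γ) ⇔ α) ⇔ (β ⇔ γ)) = ¬2/3 = 1/3
γ ⇔ γ = 2/3 ⇔ 2/3 = 1
(γ ⇔ γ) ⇒ α = 1 ⇒ 1/2 = 1/2
¬((γ ⇔ γ) ⇒ α) = ¬1/2 = 1/2
¬¬((γ ⇔ γ) ⇒ α) = ¬1/2 = 1/2
¬(((β ⇒ γ) ⇔ α) ⇔ (β ⇔ γ)) ⇒ ¬¬((γ ⇔ γ) ⇒ α) = 1/3 ⇒ 1/2 = 1
γ ⇔ γ = 2/3 ⇔ 2/3 = 1
¬(γ ⇔ γ) = ¬1 = 0
α + α = 1/2 + 1/2 = 1/2
¬α = ¬1/2 = 1/2
β ⇒ ¬α = 1/2 ⇒ 1/2 = 1
(α + α) ⇒ (β ⇒ ¬α) = 1/2 ⇒ 1 = 1
¬(γ ⇔ γ) ⇔ ((α + α) ⇒ (β ⇒ ¬α)) = 0 ⇔ 1 = 0
¬β = ¬1/2 = 1/2
α ⇒ β = 1/2 ⇒ 1/2 = 1
¬β ⇒ (α ⇒ β) = 1/2 ⇒ 1 = 1
¬(¬β ⇒ (α ⇒ β)) = ¬1 = 0
(¬(γ ⇔ γ) ⇔ ((α + α) ⇒ (β ⇒ ¬α))) ⇔ ¬(¬β ⇒ (α ⇒ β)) = 0 ⇔ 0 = 1
(¬(((β ⇒ γ) ⇔ α) ⇔ (β ⇔ γ)) ⇒ ¬¬((γ ⇔ γ) ⇒ α)) + ((¬(γ ⇔ γ) ⇔ ((α + α) ⇒ (β ⇒ ¬α))) ⇔ ¬(¬β ⇒ (α ⇒ β))) = 1 + 1 = 1

1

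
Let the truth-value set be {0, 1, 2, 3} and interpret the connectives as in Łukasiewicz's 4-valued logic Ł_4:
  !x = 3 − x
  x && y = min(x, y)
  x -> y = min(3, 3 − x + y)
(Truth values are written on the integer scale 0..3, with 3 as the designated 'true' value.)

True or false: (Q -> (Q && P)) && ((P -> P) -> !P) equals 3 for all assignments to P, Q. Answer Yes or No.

Counterexample: take P = 0, Q = 1.
Q && P = 1 && 0 = 0
Q -> (Q && P) = 1 -> 0 = 2
P -> P = 0 -> 0 = 3
!P = !0 = 3
(P -> P) -> !P = 3 -> 3 = 3
(Q -> (Q && P)) && ((P -> P) -> !P) = 2 && 3 = 2
This gives 2 ≠ 3.

No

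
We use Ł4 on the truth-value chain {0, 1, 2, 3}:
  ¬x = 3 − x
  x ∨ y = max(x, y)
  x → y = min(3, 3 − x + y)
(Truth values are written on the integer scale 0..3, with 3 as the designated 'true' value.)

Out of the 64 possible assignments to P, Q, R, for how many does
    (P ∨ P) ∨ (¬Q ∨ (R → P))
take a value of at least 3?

46

value 3: 46 assignments (counts)
value 2: 12 assignments
value 1: 5 assignments
value 0: 1 assignment
So 46 of the 64 assignments meet the threshold.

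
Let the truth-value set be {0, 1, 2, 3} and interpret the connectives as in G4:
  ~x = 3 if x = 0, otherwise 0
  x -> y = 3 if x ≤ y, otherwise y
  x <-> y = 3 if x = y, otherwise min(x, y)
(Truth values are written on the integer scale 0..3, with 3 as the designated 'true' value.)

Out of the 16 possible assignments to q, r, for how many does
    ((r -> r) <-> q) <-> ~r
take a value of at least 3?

4

q = 0, r = 0 ↦ 0  <
q = 0, r = 1 ↦ 3  ≥
q = 0, r = 2 ↦ 3  ≥
q = 0, r = 3 ↦ 3  ≥
q = 1, r = 0 ↦ 1  <
q = 1, r = 1 ↦ 0  <
q = 1, r = 2 ↦ 0  <
q = 1, r = 3 ↦ 0  <
q = 2, r = 0 ↦ 2  <
q = 2, r = 1 ↦ 0  <
q = 2, r = 2 ↦ 0  <
q = 2, r = 3 ↦ 0  <
q = 3, r = 0 ↦ 3  ≥
q = 3, r = 1 ↦ 0  <
q = 3, r = 2 ↦ 0  <
q = 3, r = 3 ↦ 0  <
So 4 of the 16 assignments meet the threshold.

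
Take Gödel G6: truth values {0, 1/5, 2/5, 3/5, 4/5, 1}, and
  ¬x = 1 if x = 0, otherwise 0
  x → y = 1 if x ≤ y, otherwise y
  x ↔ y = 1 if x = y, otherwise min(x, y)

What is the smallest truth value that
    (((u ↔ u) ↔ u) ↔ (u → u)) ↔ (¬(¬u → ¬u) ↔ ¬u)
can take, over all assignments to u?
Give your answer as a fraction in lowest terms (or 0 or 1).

1/5

Take u = 1/5:
u ↔ u = 1/5 ↔ 1/5 = 1
(u ↔ u) ↔ u = 1 ↔ 1/5 = 1/5
u → u = 1/5 → 1/5 = 1
((u ↔ u) ↔ u) ↔ (u → u) = 1/5 ↔ 1 = 1/5
¬u = ¬1/5 = 0
¬u = ¬1/5 = 0
¬u → ¬u = 0 → 0 = 1
¬(¬u → ¬u) = ¬1 = 0
¬u = ¬1/5 = 0
¬(¬u → ¬u) ↔ ¬u = 0 ↔ 0 = 1
(((u ↔ u) ↔ u) ↔ (u → u)) ↔ (¬(¬u → ¬u) ↔ ¬u) = 1/5 ↔ 1 = 1/5
No assignment yields a value below 1/5, so this is the minimum.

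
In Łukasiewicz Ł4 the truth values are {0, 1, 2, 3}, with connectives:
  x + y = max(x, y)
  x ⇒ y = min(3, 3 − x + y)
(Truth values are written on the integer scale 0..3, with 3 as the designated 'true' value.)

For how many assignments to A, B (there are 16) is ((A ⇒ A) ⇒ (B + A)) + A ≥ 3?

7

A = 0, B = 0 ↦ 0  <
A = 0, B = 1 ↦ 1  <
A = 0, B = 2 ↦ 2  <
A = 0, B = 3 ↦ 3  ≥
A = 1, B = 0 ↦ 1  <
A = 1, B = 1 ↦ 1  <
A = 1, B = 2 ↦ 2  <
A = 1, B = 3 ↦ 3  ≥
A = 2, B = 0 ↦ 2  <
A = 2, B = 1 ↦ 2  <
A = 2, B = 2 ↦ 2  <
A = 2, B = 3 ↦ 3  ≥
A = 3, B = 0 ↦ 3  ≥
A = 3, B = 1 ↦ 3  ≥
A = 3, B = 2 ↦ 3  ≥
A = 3, B = 3 ↦ 3  ≥
So 7 of the 16 assignments meet the threshold.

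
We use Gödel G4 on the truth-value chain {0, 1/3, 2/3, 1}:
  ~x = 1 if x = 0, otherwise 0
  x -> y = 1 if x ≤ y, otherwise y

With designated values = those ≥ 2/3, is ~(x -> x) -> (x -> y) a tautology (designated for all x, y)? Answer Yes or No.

Yes

x = 0, y = 0 ↦ 1
x = 0, y = 1/3 ↦ 1
x = 0, y = 2/3 ↦ 1
x = 0, y = 1 ↦ 1
x = 1/3, y = 0 ↦ 1
x = 1/3, y = 1/3 ↦ 1
x = 1/3, y = 2/3 ↦ 1
x = 1/3, y = 1 ↦ 1
x = 2/3, y = 0 ↦ 1
x = 2/3, y = 1/3 ↦ 1
x = 2/3, y = 2/3 ↦ 1
x = 2/3, y = 1 ↦ 1
x = 1, y = 0 ↦ 1
x = 1, y = 1/3 ↦ 1
x = 1, y = 2/3 ↦ 1
x = 1, y = 1 ↦ 1
Every assignment gives a value ≥ 2/3.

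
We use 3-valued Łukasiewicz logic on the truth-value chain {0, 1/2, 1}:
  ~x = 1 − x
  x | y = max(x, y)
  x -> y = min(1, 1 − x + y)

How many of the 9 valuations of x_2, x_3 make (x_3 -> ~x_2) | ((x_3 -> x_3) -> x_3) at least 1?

x_2 = 0, x_3 = 0 ↦ 1  ≥
x_2 = 0, x_3 = 1/2 ↦ 1  ≥
x_2 = 0, x_3 = 1 ↦ 1  ≥
x_2 = 1/2, x_3 = 0 ↦ 1  ≥
x_2 = 1/2, x_3 = 1/2 ↦ 1  ≥
x_2 = 1/2, x_3 = 1 ↦ 1  ≥
x_2 = 1, x_3 = 0 ↦ 1  ≥
x_2 = 1, x_3 = 1/2 ↦ 1/2  <
x_2 = 1, x_3 = 1 ↦ 1  ≥
So 8 of the 9 assignments meet the threshold.

8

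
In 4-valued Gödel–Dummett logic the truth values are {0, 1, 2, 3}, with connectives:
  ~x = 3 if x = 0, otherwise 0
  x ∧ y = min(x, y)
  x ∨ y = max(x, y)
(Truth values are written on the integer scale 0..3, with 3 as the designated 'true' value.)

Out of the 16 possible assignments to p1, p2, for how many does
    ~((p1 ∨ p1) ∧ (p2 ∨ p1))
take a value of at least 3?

4

p1 = 0, p2 = 0 ↦ 3  ≥
p1 = 0, p2 = 1 ↦ 3  ≥
p1 = 0, p2 = 2 ↦ 3  ≥
p1 = 0, p2 = 3 ↦ 3  ≥
p1 = 1, p2 = 0 ↦ 0  <
p1 = 1, p2 = 1 ↦ 0  <
p1 = 1, p2 = 2 ↦ 0  <
p1 = 1, p2 = 3 ↦ 0  <
p1 = 2, p2 = 0 ↦ 0  <
p1 = 2, p2 = 1 ↦ 0  <
p1 = 2, p2 = 2 ↦ 0  <
p1 = 2, p2 = 3 ↦ 0  <
p1 = 3, p2 = 0 ↦ 0  <
p1 = 3, p2 = 1 ↦ 0  <
p1 = 3, p2 = 2 ↦ 0  <
p1 = 3, p2 = 3 ↦ 0  <
So 4 of the 16 assignments meet the threshold.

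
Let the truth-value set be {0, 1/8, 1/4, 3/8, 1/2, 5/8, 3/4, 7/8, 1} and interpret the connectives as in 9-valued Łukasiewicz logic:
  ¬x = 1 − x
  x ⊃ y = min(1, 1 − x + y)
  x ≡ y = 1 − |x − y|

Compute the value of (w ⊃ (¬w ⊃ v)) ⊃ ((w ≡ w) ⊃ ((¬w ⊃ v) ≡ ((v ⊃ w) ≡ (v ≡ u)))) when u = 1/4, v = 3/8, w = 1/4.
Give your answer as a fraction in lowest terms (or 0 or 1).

5/8

¬w = ¬1/4 = 3/4
¬w ⊃ v = 3/4 ⊃ 3/8 = 5/8
w ⊃ (¬w ⊃ v) = 1/4 ⊃ 5/8 = 1
w ≡ w = 1/4 ≡ 1/4 = 1
¬w = ¬1/4 = 3/4
¬w ⊃ v = 3/4 ⊃ 3/8 = 5/8
v ⊃ w = 3/8 ⊃ 1/4 = 7/8
v ≡ u = 3/8 ≡ 1/4 = 7/8
(v ⊃ w) ≡ (v ≡ u) = 7/8 ≡ 7/8 = 1
(¬w ⊃ v) ≡ ((v ⊃ w) ≡ (v ≡ u)) = 5/8 ≡ 1 = 5/8
(w ≡ w) ⊃ ((¬w ⊃ v) ≡ ((v ⊃ w) ≡ (v ≡ u))) = 1 ⊃ 5/8 = 5/8
(w ⊃ (¬w ⊃ v)) ⊃ ((w ≡ w) ⊃ ((¬w ⊃ v) ≡ ((v ⊃ w) ≡ (v ≡ u)))) = 1 ⊃ 5/8 = 5/8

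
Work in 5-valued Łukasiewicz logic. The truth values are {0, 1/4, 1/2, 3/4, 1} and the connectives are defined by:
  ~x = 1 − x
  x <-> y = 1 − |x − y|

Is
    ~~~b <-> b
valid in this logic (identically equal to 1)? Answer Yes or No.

Counterexample: take b = 0.
~b = ~0 = 1
~~b = ~1 = 0
~~~b = ~0 = 1
~~~b <-> b = 1 <-> 0 = 0
This gives 0 ≠ 1.

No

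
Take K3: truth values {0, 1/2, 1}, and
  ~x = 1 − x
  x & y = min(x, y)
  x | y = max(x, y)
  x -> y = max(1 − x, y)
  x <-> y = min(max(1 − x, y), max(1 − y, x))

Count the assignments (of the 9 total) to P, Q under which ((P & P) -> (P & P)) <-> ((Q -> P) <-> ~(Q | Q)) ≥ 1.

P = 0, Q = 0 ↦ 1  ≥
P = 0, Q = 1/2 ↦ 1/2  <
P = 0, Q = 1 ↦ 1  ≥
P = 1/2, Q = 0 ↦ 1/2  <
P = 1/2, Q = 1/2 ↦ 1/2  <
P = 1/2, Q = 1 ↦ 1/2  <
P = 1, Q = 0 ↦ 1  ≥
P = 1, Q = 1/2 ↦ 1/2  <
P = 1, Q = 1 ↦ 0  <
So 3 of the 9 assignments meet the threshold.

3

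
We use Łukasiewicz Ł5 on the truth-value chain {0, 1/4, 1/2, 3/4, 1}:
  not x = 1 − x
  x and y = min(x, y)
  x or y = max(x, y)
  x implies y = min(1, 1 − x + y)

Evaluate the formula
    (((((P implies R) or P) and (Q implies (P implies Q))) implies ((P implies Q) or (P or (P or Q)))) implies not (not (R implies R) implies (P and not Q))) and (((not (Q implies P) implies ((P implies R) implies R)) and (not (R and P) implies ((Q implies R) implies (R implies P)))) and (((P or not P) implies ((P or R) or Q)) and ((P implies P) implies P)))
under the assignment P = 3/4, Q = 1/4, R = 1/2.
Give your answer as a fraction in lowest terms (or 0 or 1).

0

P implies R = 3/4 implies 1/2 = 3/4
(P implies R) or P = 3/4 or 3/4 = 3/4
P implies Q = 3/4 implies 1/4 = 1/2
Q implies (P implies Q) = 1/4 implies 1/2 = 1
((P implies R) or P) and (Q implies (P implies Q)) = 3/4 and 1 = 3/4
P implies Q = 3/4 implies 1/4 = 1/2
P or Q = 3/4 or 1/4 = 3/4
P or (P or Q) = 3/4 or 3/4 = 3/4
(P implies Q) or (P or (P or Q)) = 1/2 or 3/4 = 3/4
(((P implies R) or P) and (Q implies (P implies Q))) implies ((P implies Q) or (P or (P or Q))) = 3/4 implies 3/4 = 1
R implies R = 1/2 implies 1/2 = 1
not (R implies R) = not 1 = 0
not Q = not 1/4 = 3/4
P and not Q = 3/4 and 3/4 = 3/4
not (R implies R) implies (P and not Q) = 0 implies 3/4 = 1
not (not (R implies R) implies (P and not Q)) = not 1 = 0
((((P implies R) or P) and (Q implies (P implies Q))) implies ((P implies Q) or (P or (P or Q)))) implies not (not (R implies R) implies (P and not Q)) = 1 implies 0 = 0
Q implies P = 1/4 implies 3/4 = 1
not (Q implies P) = not 1 = 0
P implies R = 3/4 implies 1/2 = 3/4
(P implies R) implies R = 3/4 implies 1/2 = 3/4
not (Q implies P) implies ((P implies R) implies R) = 0 implies 3/4 = 1
R and P = 1/2 and 3/4 = 1/2
not (R and P) = not 1/2 = 1/2
Q implies R = 1/4 implies 1/2 = 1
R implies P = 1/2 implies 3/4 = 1
(Q implies R) implies (R implies P) = 1 implies 1 = 1
not (R and P) implies ((Q implies R) implies (R implies P)) = 1/2 implies 1 = 1
(not (Q implies P) implies ((P implies R) implies R)) and (not (R and P) implies ((Q implies R) implies (R implies P))) = 1 and 1 = 1
not P = not 3/4 = 1/4
P or not P = 3/4 or 1/4 = 3/4
P or R = 3/4 or 1/2 = 3/4
(P or R) or Q = 3/4 or 1/4 = 3/4
(P or not P) implies ((P or R) or Q) = 3/4 implies 3/4 = 1
P implies P = 3/4 implies 3/4 = 1
(P implies P) implies P = 1 implies 3/4 = 3/4
((P or not P) implies ((P or R) or Q)) and ((P implies P) implies P) = 1 and 3/4 = 3/4
((not (Q implies P) implies ((P implies R) implies R)) and (not (R and P) implies ((Q implies R) implies (R implies P)))) and (((P or not P) implies ((P or R) or Q)) and ((P implies P) implies P)) = 1 and 3/4 = 3/4
(((((P implies R) or P) and (Q implies (P implies Q))) implies ((P implies Q) or (P or (P or Q)))) implies not (not (R implies R) implies (P and not Q))) and (((not (Q implies P) implies ((P implies R) implies R)) and (not (R and P) implies ((Q implies R) implies (R implies P)))) and (((P or not P) implies ((P or R) or Q)) and ((P implies P) implies P))) = 0 and 3/4 = 0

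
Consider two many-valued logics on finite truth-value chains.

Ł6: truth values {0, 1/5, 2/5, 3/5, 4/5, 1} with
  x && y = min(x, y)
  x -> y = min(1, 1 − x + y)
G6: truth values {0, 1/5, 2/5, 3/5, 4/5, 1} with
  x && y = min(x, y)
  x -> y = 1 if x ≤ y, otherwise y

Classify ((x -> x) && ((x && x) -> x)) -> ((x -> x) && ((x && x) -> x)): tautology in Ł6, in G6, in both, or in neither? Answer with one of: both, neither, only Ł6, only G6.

In Ł6: every assignment gives 1 — tautology.
In G6: every assignment gives 1 — tautology.

both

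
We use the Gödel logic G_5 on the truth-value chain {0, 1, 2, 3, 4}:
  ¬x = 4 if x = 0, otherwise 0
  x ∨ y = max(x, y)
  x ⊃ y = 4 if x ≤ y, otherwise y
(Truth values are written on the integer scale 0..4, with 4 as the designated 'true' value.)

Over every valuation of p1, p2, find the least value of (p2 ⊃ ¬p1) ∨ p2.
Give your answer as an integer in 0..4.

Take p1 = 1, p2 = 1:
¬p1 = ¬1 = 0
p2 ⊃ ¬p1 = 1 ⊃ 0 = 0
(p2 ⊃ ¬p1) ∨ p2 = 0 ∨ 1 = 1
No assignment yields a value below 1, so this is the minimum.

1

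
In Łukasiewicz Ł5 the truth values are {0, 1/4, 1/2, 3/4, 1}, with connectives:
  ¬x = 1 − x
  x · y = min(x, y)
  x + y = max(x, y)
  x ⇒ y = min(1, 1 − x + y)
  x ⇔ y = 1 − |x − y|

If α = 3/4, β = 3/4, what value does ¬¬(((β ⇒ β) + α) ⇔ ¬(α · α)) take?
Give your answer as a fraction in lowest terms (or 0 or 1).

β ⇒ β = 3/4 ⇒ 3/4 = 1
(β ⇒ β) + α = 1 + 3/4 = 1
α · α = 3/4 · 3/4 = 3/4
¬(α · α) = ¬3/4 = 1/4
((β ⇒ β) + α) ⇔ ¬(α · α) = 1 ⇔ 1/4 = 1/4
¬(((β ⇒ β) + α) ⇔ ¬(α · α)) = ¬1/4 = 3/4
¬¬(((β ⇒ β) + α) ⇔ ¬(α · α)) = ¬3/4 = 1/4

1/4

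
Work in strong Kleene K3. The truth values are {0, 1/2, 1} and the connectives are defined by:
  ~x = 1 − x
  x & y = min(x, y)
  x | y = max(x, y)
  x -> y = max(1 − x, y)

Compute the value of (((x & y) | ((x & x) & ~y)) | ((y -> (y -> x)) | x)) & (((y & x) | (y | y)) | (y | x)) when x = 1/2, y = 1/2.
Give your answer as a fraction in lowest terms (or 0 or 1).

1/2

x & y = 1/2 & 1/2 = 1/2
x & x = 1/2 & 1/2 = 1/2
~y = ~1/2 = 1/2
(x & x) & ~y = 1/2 & 1/2 = 1/2
(x & y) | ((x & x) & ~y) = 1/2 | 1/2 = 1/2
y -> x = 1/2 -> 1/2 = 1/2
y -> (y -> x) = 1/2 -> 1/2 = 1/2
(y -> (y -> x)) | x = 1/2 | 1/2 = 1/2
((x & y) | ((x & x) & ~y)) | ((y -> (y -> x)) | x) = 1/2 | 1/2 = 1/2
y & x = 1/2 & 1/2 = 1/2
y | y = 1/2 | 1/2 = 1/2
(y & x) | (y | y) = 1/2 | 1/2 = 1/2
y | x = 1/2 | 1/2 = 1/2
((y & x) | (y | y)) | (y | x) = 1/2 | 1/2 = 1/2
(((x & y) | ((x & x) & ~y)) | ((y -> (y -> x)) | x)) & (((y & x) | (y | y)) | (y | x)) = 1/2 & 1/2 = 1/2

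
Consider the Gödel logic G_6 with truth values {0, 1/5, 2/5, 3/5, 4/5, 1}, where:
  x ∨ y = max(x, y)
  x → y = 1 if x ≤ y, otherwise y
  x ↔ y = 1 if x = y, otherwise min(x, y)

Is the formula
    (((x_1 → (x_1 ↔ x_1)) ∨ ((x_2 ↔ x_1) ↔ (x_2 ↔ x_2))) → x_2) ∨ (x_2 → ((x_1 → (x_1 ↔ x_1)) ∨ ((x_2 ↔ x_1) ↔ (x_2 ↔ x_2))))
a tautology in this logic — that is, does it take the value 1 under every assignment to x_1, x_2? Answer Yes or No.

At x_1 = 0, x_2 = 3/5, for instance:
x_1 ↔ x_1 = 0 ↔ 0 = 1
x_1 → (x_1 ↔ x_1) = 0 → 1 = 1
x_2 ↔ x_1 = 3/5 ↔ 0 = 0
x_2 ↔ x_2 = 3/5 ↔ 3/5 = 1
(x_2 ↔ x_1) ↔ (x_2 ↔ x_2) = 0 ↔ 1 = 0
(x_1 → (x_1 ↔ x_1)) ∨ ((x_2 ↔ x_1) ↔ (x_2 ↔ x_2)) = 1 ∨ 0 = 1
((x_1 → (x_1 ↔ x_1)) ∨ ((x_2 ↔ x_1) ↔ (x_2 ↔ x_2))) → x_2 = 1 → 3/5 = 3/5
x_2 → ((x_1 → (x_1 ↔ x_1)) ∨ ((x_2 ↔ x_1) ↔ (x_2 ↔ x_2))) = 3/5 → 1 = 1
(((x_1 → (x_1 ↔ x_1)) ∨ ((x_2 ↔ x_1) ↔ (x_2 ↔ x_2))) → x_2) ∨ (x_2 → ((x_1 → (x_1 ↔ x_1)) ∨ ((x_2 ↔ x_1) ↔ (x_2 ↔ x_2)))) = 3/5 ∨ 1 = 1
and checking the remaining 35 assignments likewise gives ≥ 1 in every case.

Yes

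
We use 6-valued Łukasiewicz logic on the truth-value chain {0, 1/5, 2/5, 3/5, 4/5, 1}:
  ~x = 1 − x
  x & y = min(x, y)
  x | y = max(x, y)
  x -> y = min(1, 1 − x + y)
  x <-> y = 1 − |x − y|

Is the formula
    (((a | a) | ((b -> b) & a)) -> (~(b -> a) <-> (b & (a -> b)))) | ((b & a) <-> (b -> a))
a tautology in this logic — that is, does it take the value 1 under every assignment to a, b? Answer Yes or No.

Counterexample: take a = 3/5, b = 3/5.
a | a = 3/5 | 3/5 = 3/5
b -> b = 3/5 -> 3/5 = 1
(b -> b) & a = 1 & 3/5 = 3/5
(a | a) | ((b -> b) & a) = 3/5 | 3/5 = 3/5
b -> a = 3/5 -> 3/5 = 1
~(b -> a) = ~1 = 0
a -> b = 3/5 -> 3/5 = 1
b & (a -> b) = 3/5 & 1 = 3/5
~(b -> a) <-> (b & (a -> b)) = 0 <-> 3/5 = 2/5
((a | a) | ((b -> b) & a)) -> (~(b -> a) <-> (b & (a -> b))) = 3/5 -> 2/5 = 4/5
b & a = 3/5 & 3/5 = 3/5
b -> a = 3/5 -> 3/5 = 1
(b & a) <-> (b -> a) = 3/5 <-> 1 = 3/5
(((a | a) | ((b -> b) & a)) -> (~(b -> a) <-> (b & (a -> b)))) | ((b & a) <-> (b -> a)) = 4/5 | 3/5 = 4/5
This gives 4/5 ≠ 1.

No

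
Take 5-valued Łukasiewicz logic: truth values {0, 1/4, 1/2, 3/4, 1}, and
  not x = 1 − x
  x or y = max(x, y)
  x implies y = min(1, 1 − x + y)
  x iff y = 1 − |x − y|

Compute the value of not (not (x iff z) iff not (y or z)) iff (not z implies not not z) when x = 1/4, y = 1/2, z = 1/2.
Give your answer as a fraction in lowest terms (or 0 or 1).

1/4

x iff z = 1/4 iff 1/2 = 3/4
not (x iff z) = not 3/4 = 1/4
y or z = 1/2 or 1/2 = 1/2
not (y or z) = not 1/2 = 1/2
not (x iff z) iff not (y or z) = 1/4 iff 1/2 = 3/4
not (not (x iff z) iff not (y or z)) = not 3/4 = 1/4
not z = not 1/2 = 1/2
not z = not 1/2 = 1/2
not not z = not 1/2 = 1/2
not z implies not not z = 1/2 implies 1/2 = 1
not (not (x iff z) iff not (y or z)) iff (not z implies not not z) = 1/4 iff 1 = 1/4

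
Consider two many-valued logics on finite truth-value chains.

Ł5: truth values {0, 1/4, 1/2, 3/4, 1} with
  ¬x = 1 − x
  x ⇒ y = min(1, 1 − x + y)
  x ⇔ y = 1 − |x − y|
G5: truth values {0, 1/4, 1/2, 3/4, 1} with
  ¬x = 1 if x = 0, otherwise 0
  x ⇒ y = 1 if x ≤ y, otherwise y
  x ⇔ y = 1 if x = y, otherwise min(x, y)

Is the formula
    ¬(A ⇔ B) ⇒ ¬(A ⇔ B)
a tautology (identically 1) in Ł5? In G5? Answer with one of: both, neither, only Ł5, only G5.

both

In Ł5: every assignment gives 1 — tautology.
In G5: every assignment gives 1 — tautology.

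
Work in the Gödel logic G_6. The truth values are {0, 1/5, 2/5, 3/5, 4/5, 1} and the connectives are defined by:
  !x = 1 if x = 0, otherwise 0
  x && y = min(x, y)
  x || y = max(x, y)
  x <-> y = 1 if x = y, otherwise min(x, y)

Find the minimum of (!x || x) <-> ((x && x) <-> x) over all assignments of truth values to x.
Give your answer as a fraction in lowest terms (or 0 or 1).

Take x = 1/5:
!x = !1/5 = 0
!x || x = 0 || 1/5 = 1/5
x && x = 1/5 && 1/5 = 1/5
(x && x) <-> x = 1/5 <-> 1/5 = 1
(!x || x) <-> ((x && x) <-> x) = 1/5 <-> 1 = 1/5
No assignment yields a value below 1/5, so this is the minimum.

1/5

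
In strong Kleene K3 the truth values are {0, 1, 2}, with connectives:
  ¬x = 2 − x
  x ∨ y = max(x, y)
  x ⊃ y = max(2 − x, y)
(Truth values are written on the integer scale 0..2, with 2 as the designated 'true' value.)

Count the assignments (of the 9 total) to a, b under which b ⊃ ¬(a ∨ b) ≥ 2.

3

a = 0, b = 0 ↦ 2  ≥
a = 0, b = 1 ↦ 1  <
a = 0, b = 2 ↦ 0  <
a = 1, b = 0 ↦ 2  ≥
a = 1, b = 1 ↦ 1  <
a = 1, b = 2 ↦ 0  <
a = 2, b = 0 ↦ 2  ≥
a = 2, b = 1 ↦ 1  <
a = 2, b = 2 ↦ 0  <
So 3 of the 9 assignments meet the threshold.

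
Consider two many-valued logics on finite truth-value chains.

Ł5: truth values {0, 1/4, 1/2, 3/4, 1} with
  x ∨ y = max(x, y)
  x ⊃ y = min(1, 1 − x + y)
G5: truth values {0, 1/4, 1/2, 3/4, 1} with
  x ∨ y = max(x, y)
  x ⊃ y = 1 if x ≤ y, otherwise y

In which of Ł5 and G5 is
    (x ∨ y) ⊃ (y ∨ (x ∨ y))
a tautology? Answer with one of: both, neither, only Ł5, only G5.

In Ł5: every assignment gives 1 — tautology.
In G5: every assignment gives 1 — tautology.

both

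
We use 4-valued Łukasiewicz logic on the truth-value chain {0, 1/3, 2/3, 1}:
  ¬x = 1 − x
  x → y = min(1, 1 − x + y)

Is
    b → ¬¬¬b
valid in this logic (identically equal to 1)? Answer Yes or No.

Counterexample: take b = 2/3.
¬b = ¬2/3 = 1/3
¬¬b = ¬1/3 = 2/3
¬¬¬b = ¬2/3 = 1/3
b → ¬¬¬b = 2/3 → 1/3 = 2/3
This gives 2/3 ≠ 1.

No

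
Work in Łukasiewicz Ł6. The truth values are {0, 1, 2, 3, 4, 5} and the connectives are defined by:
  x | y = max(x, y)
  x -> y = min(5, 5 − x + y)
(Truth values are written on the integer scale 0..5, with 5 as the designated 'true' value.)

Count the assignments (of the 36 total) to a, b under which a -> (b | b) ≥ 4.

26

value 5: 21 assignments (counts)
value 4: 5 assignments (counts)
value 3: 4 assignments
value 2: 3 assignments
value 1: 2 assignments
value 0: 1 assignment
So 26 of the 36 assignments meet the threshold.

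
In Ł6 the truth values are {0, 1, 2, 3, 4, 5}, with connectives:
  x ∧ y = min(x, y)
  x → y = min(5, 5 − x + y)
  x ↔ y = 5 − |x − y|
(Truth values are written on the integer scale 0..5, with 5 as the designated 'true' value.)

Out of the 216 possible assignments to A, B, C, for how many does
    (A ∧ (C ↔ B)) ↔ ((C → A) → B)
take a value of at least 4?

value 5: 25 assignments (counts)
value 4: 52 assignments (counts)
value 3: 44 assignments
value 2: 39 assignments
value 1: 29 assignments
value 0: 27 assignments
So 77 of the 216 assignments meet the threshold.

77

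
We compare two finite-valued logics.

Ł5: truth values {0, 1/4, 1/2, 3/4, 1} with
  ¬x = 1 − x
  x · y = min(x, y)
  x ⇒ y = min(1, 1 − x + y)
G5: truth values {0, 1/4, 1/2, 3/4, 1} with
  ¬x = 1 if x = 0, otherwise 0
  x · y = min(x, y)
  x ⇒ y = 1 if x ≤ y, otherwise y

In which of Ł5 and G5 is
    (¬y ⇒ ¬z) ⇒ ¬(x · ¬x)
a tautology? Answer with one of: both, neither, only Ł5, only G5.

In Ł5: at x = 1/4, y = 0, z = 0 the value is 3/4 — not a tautology.
In G5: every assignment gives 1 — tautology.

only G5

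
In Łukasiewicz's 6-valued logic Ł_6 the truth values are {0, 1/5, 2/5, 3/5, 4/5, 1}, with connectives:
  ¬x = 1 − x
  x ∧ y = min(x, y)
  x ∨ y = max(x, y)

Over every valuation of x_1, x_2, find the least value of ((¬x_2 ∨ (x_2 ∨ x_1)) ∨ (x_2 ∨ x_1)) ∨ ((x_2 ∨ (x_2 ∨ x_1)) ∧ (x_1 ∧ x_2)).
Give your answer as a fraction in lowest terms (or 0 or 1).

3/5

Take x_1 = 0, x_2 = 2/5:
¬x_2 = ¬2/5 = 3/5
x_2 ∨ x_1 = 2/5 ∨ 0 = 2/5
¬x_2 ∨ (x_2 ∨ x_1) = 3/5 ∨ 2/5 = 3/5
x_2 ∨ x_1 = 2/5 ∨ 0 = 2/5
(¬x_2 ∨ (x_2 ∨ x_1)) ∨ (x_2 ∨ x_1) = 3/5 ∨ 2/5 = 3/5
x_2 ∨ x_1 = 2/5 ∨ 0 = 2/5
x_2 ∨ (x_2 ∨ x_1) = 2/5 ∨ 2/5 = 2/5
x_1 ∧ x_2 = 0 ∧ 2/5 = 0
(x_2 ∨ (x_2 ∨ x_1)) ∧ (x_1 ∧ x_2) = 2/5 ∧ 0 = 0
((¬x_2 ∨ (x_2 ∨ x_1)) ∨ (x_2 ∨ x_1)) ∨ ((x_2 ∨ (x_2 ∨ x_1)) ∧ (x_1 ∧ x_2)) = 3/5 ∨ 0 = 3/5
No assignment yields a value below 3/5, so this is the minimum.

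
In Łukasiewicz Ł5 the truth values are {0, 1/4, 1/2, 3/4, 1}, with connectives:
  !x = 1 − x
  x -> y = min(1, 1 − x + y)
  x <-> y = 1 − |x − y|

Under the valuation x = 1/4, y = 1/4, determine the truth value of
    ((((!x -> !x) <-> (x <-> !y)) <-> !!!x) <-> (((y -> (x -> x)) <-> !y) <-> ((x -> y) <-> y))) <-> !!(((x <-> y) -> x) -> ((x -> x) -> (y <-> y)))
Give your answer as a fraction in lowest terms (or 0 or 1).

3/4

!x = !1/4 = 3/4
!x = !1/4 = 3/4
!x -> !x = 3/4 -> 3/4 = 1
!y = !1/4 = 3/4
x <-> !y = 1/4 <-> 3/4 = 1/2
(!x -> !x) <-> (x <-> !y) = 1 <-> 1/2 = 1/2
!x = !1/4 = 3/4
!!x = !3/4 = 1/4
!!!x = !1/4 = 3/4
((!x -> !x) <-> (x <-> !y)) <-> !!!x = 1/2 <-> 3/4 = 3/4
x -> x = 1/4 -> 1/4 = 1
y -> (x -> x) = 1/4 -> 1 = 1
!y = !1/4 = 3/4
(y -> (x -> x)) <-> !y = 1 <-> 3/4 = 3/4
x -> y = 1/4 -> 1/4 = 1
(x -> y) <-> y = 1 <-> 1/4 = 1/4
((y -> (x -> x)) <-> !y) <-> ((x -> y) <-> y) = 3/4 <-> 1/4 = 1/2
(((!x -> !x) <-> (x <-> !y)) <-> !!!x) <-> (((y -> (x -> x)) <-> !y) <-> ((x -> y) <-> y)) = 3/4 <-> 1/2 = 3/4
x <-> y = 1/4 <-> 1/4 = 1
(x <-> y) -> x = 1 -> 1/4 = 1/4
x -> x = 1/4 -> 1/4 = 1
y <-> y = 1/4 <-> 1/4 = 1
(x -> x) -> (y <-> y) = 1 -> 1 = 1
((x <-> y) -> x) -> ((x -> x) -> (y <-> y)) = 1/4 -> 1 = 1
!(((x <-> y) -> x) -> ((x -> x) -> (y <-> y))) = !1 = 0
!!(((x <-> y) -> x) -> ((x -> x) -> (y <-> y))) = !0 = 1
((((!x -> !x) <-> (x <-> !y)) <-> !!!x) <-> (((y -> (x -> x)) <-> !y) <-> ((x -> y) <-> y))) <-> !!(((x <-> y) -> x) -> ((x -> x) -> (y <-> y))) = 3/4 <-> 1 = 3/4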